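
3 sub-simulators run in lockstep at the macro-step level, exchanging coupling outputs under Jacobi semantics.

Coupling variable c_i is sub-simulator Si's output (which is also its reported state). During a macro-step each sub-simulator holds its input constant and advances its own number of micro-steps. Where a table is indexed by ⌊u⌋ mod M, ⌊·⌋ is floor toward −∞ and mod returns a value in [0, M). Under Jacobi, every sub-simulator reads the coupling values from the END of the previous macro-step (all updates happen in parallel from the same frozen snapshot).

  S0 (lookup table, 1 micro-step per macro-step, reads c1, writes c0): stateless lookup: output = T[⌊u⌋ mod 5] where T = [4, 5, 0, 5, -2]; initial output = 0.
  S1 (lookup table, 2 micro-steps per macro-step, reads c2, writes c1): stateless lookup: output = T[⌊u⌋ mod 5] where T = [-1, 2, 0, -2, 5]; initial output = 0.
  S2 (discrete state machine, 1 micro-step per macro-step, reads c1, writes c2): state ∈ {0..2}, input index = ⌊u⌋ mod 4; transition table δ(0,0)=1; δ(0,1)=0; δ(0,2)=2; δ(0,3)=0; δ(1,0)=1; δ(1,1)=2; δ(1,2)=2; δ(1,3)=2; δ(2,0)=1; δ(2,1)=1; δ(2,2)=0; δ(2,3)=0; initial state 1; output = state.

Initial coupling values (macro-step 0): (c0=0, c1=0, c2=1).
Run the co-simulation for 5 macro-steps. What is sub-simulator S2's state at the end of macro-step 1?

S2 state at macro-step 1 = 1

macro 1: S0 reads c1=0 → after 1×micro: 4; S1 reads c2=1 → after 2×micro: 2; S2 reads c1=0 → after 1×micro: 1 ⇒ (c0=4, c1=2, c2=1)
macro 2: S0 reads c1=2 → after 1×micro: 0; S1 reads c2=1 → after 2×micro: 2; S2 reads c1=2 → after 1×micro: 2 ⇒ (c0=0, c1=2, c2=2)
macro 3: S0 reads c1=2 → after 1×micro: 0; S1 reads c2=2 → after 2×micro: 0; S2 reads c1=2 → after 1×micro: 0 ⇒ (c0=0, c1=0, c2=0)
macro 4: S0 reads c1=0 → after 1×micro: 4; S1 reads c2=0 → after 2×micro: -1; S2 reads c1=0 → after 1×micro: 1 ⇒ (c0=4, c1=-1, c2=1)
macro 5: S0 reads c1=-1 → after 1×micro: -2; S1 reads c2=1 → after 2×micro: 2; S2 reads c1=-1 → after 1×micro: 2 ⇒ (c0=-2, c1=2, c2=2)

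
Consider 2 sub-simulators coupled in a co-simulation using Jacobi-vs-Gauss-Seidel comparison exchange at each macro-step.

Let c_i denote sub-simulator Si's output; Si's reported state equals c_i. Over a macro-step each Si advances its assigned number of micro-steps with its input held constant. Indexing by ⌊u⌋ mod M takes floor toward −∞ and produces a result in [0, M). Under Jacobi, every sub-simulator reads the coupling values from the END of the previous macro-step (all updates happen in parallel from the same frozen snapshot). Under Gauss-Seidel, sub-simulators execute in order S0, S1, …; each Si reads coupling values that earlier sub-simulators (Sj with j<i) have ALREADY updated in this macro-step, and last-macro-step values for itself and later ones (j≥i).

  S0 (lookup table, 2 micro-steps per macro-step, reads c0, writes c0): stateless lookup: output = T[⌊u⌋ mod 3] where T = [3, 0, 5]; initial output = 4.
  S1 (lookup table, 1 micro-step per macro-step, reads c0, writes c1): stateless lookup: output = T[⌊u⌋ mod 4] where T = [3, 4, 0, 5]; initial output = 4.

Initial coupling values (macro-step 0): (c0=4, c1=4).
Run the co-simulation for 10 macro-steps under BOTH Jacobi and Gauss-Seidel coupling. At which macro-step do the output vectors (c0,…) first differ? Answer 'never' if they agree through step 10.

first divergence at macro-step: 2

[Jacobi] macro 1: S0 reads c0=4 → after 2×micro: 0; S1 reads c0=4 → after 1×micro: 3 ⇒ (c0=0, c1=3)
[Jacobi] macro 2: S0 reads c0=0 → after 2×micro: 3; S1 reads c0=0 → after 1×micro: 3 ⇒ (c0=3, c1=3)
[Jacobi] macro 3: S0 reads c0=3 → after 2×micro: 3; S1 reads c0=3 → after 1×micro: 5 ⇒ (c0=3, c1=5)
[Jacobi] macro 4: S0 reads c0=3 → after 2×micro: 3; S1 reads c0=3 → after 1×micro: 5 ⇒ (c0=3, c1=5)
[Jacobi] macro 5: S0 reads c0=3 → after 2×micro: 3; S1 reads c0=3 → after 1×micro: 5 ⇒ (c0=3, c1=5)
[Jacobi] macro 6: S0 reads c0=3 → after 2×micro: 3; S1 reads c0=3 → after 1×micro: 5 ⇒ (c0=3, c1=5)
[Jacobi] macro 7: S0 reads c0=3 → after 2×micro: 3; S1 reads c0=3 → after 1×micro: 5 ⇒ (c0=3, c1=5)
[Jacobi] macro 8: S0 reads c0=3 → after 2×micro: 3; S1 reads c0=3 → after 1×micro: 5 ⇒ (c0=3, c1=5)
[Jacobi] macro 9: S0 reads c0=3 → after 2×micro: 3; S1 reads c0=3 → after 1×micro: 5 ⇒ (c0=3, c1=5)
[Jacobi] macro 10: S0 reads c0=3 → after 2×micro: 3; S1 reads c0=3 → after 1×micro: 5 ⇒ (c0=3, c1=5)
[Gauss-Seidel] macro 1: S0 reads c0=4 → after 2×micro: 0; S1 reads c0=0 → after 1×micro: 3 ⇒ (c0=0, c1=3)
[Gauss-Seidel] macro 2: S0 reads c0=0 → after 2×micro: 3; S1 reads c0=3 → after 1×micro: 5 ⇒ (c0=3, c1=5)
[Gauss-Seidel] macro 3: S0 reads c0=3 → after 2×micro: 3; S1 reads c0=3 → after 1×micro: 5 ⇒ (c0=3, c1=5)
[Gauss-Seidel] macro 4: S0 reads c0=3 → after 2×micro: 3; S1 reads c0=3 → after 1×micro: 5 ⇒ (c0=3, c1=5)
[Gauss-Seidel] macro 5: S0 reads c0=3 → after 2×micro: 3; S1 reads c0=3 → after 1×micro: 5 ⇒ (c0=3, c1=5)
[Gauss-Seidel] macro 6: S0 reads c0=3 → after 2×micro: 3; S1 reads c0=3 → after 1×micro: 5 ⇒ (c0=3, c1=5)
[Gauss-Seidel] macro 7: S0 reads c0=3 → after 2×micro: 3; S1 reads c0=3 → after 1×micro: 5 ⇒ (c0=3, c1=5)
[Gauss-Seidel] macro 8: S0 reads c0=3 → after 2×micro: 3; S1 reads c0=3 → after 1×micro: 5 ⇒ (c0=3, c1=5)
[Gauss-Seidel] macro 9: S0 reads c0=3 → after 2×micro: 3; S1 reads c0=3 → after 1×micro: 5 ⇒ (c0=3, c1=5)
[Gauss-Seidel] macro 10: S0 reads c0=3 → after 2×micro: 3; S1 reads c0=3 → after 1×micro: 5 ⇒ (c0=3, c1=5)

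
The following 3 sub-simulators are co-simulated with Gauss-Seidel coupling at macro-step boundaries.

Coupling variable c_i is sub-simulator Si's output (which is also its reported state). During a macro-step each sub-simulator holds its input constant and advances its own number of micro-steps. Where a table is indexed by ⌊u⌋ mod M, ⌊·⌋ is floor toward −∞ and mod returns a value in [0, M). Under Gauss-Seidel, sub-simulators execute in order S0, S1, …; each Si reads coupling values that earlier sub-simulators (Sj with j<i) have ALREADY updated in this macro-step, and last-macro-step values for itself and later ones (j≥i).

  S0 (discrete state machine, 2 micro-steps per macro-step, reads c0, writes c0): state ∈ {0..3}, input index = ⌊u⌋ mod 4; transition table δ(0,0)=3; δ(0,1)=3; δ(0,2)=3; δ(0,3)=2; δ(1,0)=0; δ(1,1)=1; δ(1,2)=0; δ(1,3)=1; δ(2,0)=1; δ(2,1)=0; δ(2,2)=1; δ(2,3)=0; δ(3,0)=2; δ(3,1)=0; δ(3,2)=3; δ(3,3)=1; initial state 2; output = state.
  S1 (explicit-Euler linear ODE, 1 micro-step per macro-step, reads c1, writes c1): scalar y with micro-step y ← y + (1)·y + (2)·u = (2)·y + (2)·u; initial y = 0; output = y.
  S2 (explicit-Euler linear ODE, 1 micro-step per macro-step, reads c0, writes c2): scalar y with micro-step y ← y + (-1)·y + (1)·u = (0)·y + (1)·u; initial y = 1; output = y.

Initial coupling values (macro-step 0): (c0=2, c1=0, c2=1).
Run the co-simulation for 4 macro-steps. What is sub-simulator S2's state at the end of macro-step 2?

S2 state at macro-step 2 = 2

macro 1: S0 reads c0=2 → after 2×micro: 0; S1 reads c1=0 → after 1×micro: 0; S2 reads c0=0 → after 1×micro: 0 ⇒ (c0=0, c1=0, c2=0)
macro 2: S0 reads c0=0 → after 2×micro: 2; S1 reads c1=0 → after 1×micro: 0; S2 reads c0=2 → after 1×micro: 2 ⇒ (c0=2, c1=0, c2=2)
macro 3: S0 reads c0=2 → after 2×micro: 0; S1 reads c1=0 → after 1×micro: 0; S2 reads c0=0 → after 1×micro: 0 ⇒ (c0=0, c1=0, c2=0)
macro 4: S0 reads c0=0 → after 2×micro: 2; S1 reads c1=0 → after 1×micro: 0; S2 reads c0=2 → after 1×micro: 2 ⇒ (c0=2, c1=0, c2=2)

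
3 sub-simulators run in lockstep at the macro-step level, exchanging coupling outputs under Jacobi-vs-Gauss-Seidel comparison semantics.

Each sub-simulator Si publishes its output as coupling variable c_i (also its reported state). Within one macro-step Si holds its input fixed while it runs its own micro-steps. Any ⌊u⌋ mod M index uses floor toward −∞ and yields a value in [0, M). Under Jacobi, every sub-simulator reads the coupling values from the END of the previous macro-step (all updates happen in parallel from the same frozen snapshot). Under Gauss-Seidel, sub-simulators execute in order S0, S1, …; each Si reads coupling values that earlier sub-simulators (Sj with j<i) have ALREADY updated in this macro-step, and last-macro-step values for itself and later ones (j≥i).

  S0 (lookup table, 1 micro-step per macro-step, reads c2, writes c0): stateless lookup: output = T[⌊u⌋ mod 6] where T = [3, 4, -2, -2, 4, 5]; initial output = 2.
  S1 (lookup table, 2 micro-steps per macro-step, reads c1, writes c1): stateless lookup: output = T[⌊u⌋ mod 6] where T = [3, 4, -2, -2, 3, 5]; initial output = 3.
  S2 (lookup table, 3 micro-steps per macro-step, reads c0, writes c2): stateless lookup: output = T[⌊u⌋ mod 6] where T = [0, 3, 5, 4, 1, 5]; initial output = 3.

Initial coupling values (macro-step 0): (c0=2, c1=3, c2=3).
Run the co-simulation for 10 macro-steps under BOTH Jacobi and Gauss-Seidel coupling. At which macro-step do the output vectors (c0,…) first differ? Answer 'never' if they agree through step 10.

first divergence at macro-step: 1

[Jacobi] macro 1: S0 reads c2=3 → after 1×micro: -2; S1 reads c1=3 → after 2×micro: -2; S2 reads c0=2 → after 3×micro: 5 ⇒ (c0=-2, c1=-2, c2=5)
[Jacobi] macro 2: S0 reads c2=5 → after 1×micro: 5; S1 reads c1=-2 → after 2×micro: 3; S2 reads c0=-2 → after 3×micro: 1 ⇒ (c0=5, c1=3, c2=1)
[Jacobi] macro 3: S0 reads c2=1 → after 1×micro: 4; S1 reads c1=3 → after 2×micro: -2; S2 reads c0=5 → after 3×micro: 5 ⇒ (c0=4, c1=-2, c2=5)
[Jacobi] macro 4: S0 reads c2=5 → after 1×micro: 5; S1 reads c1=-2 → after 2×micro: 3; S2 reads c0=4 → after 3×micro: 1 ⇒ (c0=5, c1=3, c2=1)
[Jacobi] macro 5: S0 reads c2=1 → after 1×micro: 4; S1 reads c1=3 → after 2×micro: -2; S2 reads c0=5 → after 3×micro: 5 ⇒ (c0=4, c1=-2, c2=5)
[Jacobi] macro 6: S0 reads c2=5 → after 1×micro: 5; S1 reads c1=-2 → after 2×micro: 3; S2 reads c0=4 → after 3×micro: 1 ⇒ (c0=5, c1=3, c2=1)
[Jacobi] macro 7: S0 reads c2=1 → after 1×micro: 4; S1 reads c1=3 → after 2×micro: -2; S2 reads c0=5 → after 3×micro: 5 ⇒ (c0=4, c1=-2, c2=5)
[Jacobi] macro 8: S0 reads c2=5 → after 1×micro: 5; S1 reads c1=-2 → after 2×micro: 3; S2 reads c0=4 → after 3×micro: 1 ⇒ (c0=5, c1=3, c2=1)
[Jacobi] macro 9: S0 reads c2=1 → after 1×micro: 4; S1 reads c1=3 → after 2×micro: -2; S2 reads c0=5 → after 3×micro: 5 ⇒ (c0=4, c1=-2, c2=5)
[Jacobi] macro 10: S0 reads c2=5 → after 1×micro: 5; S1 reads c1=-2 → after 2×micro: 3; S2 reads c0=4 → after 3×micro: 1 ⇒ (c0=5, c1=3, c2=1)
[Gauss-Seidel] macro 1: S0 reads c2=3 → after 1×micro: -2; S1 reads c1=3 → after 2×micro: -2; S2 reads c0=-2 → after 3×micro: 1 ⇒ (c0=-2, c1=-2, c2=1)
[Gauss-Seidel] macro 2: S0 reads c2=1 → after 1×micro: 4; S1 reads c1=-2 → after 2×micro: 3; S2 reads c0=4 → after 3×micro: 1 ⇒ (c0=4, c1=3, c2=1)
[Gauss-Seidel] macro 3: S0 reads c2=1 → after 1×micro: 4; S1 reads c1=3 → after 2×micro: -2; S2 reads c0=4 → after 3×micro: 1 ⇒ (c0=4, c1=-2, c2=1)
[Gauss-Seidel] macro 4: S0 reads c2=1 → after 1×micro: 4; S1 reads c1=-2 → after 2×micro: 3; S2 reads c0=4 → after 3×micro: 1 ⇒ (c0=4, c1=3, c2=1)
[Gauss-Seidel] macro 5: S0 reads c2=1 → after 1×micro: 4; S1 reads c1=3 → after 2×micro: -2; S2 reads c0=4 → after 3×micro: 1 ⇒ (c0=4, c1=-2, c2=1)
[Gauss-Seidel] macro 6: S0 reads c2=1 → after 1×micro: 4; S1 reads c1=-2 → after 2×micro: 3; S2 reads c0=4 → after 3×micro: 1 ⇒ (c0=4, c1=3, c2=1)
[Gauss-Seidel] macro 7: S0 reads c2=1 → after 1×micro: 4; S1 reads c1=3 → after 2×micro: -2; S2 reads c0=4 → after 3×micro: 1 ⇒ (c0=4, c1=-2, c2=1)
[Gauss-Seidel] macro 8: S0 reads c2=1 → after 1×micro: 4; S1 reads c1=-2 → after 2×micro: 3; S2 reads c0=4 → after 3×micro: 1 ⇒ (c0=4, c1=3, c2=1)
[Gauss-Seidel] macro 9: S0 reads c2=1 → after 1×micro: 4; S1 reads c1=3 → after 2×micro: -2; S2 reads c0=4 → after 3×micro: 1 ⇒ (c0=4, c1=-2, c2=1)
[Gauss-Seidel] macro 10: S0 reads c2=1 → after 1×micro: 4; S1 reads c1=-2 → after 2×micro: 3; S2 reads c0=4 → after 3×micro: 1 ⇒ (c0=4, c1=3, c2=1)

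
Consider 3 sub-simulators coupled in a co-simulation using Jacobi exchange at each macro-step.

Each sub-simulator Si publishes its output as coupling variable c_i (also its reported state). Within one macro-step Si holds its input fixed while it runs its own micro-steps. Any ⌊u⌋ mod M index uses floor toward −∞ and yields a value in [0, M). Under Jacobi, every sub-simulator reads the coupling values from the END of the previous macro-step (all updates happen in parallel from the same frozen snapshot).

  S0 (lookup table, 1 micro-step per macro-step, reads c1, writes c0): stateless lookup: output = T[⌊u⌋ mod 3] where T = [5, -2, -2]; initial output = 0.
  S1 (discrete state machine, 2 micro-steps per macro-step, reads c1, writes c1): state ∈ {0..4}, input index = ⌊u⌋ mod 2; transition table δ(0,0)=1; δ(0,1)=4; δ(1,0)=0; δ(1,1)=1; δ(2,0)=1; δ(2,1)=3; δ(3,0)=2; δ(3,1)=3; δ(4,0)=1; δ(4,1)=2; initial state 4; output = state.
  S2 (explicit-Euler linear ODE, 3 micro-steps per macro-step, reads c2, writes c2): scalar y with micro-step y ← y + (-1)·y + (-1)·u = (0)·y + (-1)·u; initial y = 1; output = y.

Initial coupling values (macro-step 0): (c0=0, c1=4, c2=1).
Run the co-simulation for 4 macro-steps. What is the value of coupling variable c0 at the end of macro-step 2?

macro 1: S0 reads c1=4 → after 1×micro: -2; S1 reads c1=4 → after 2×micro: 0; S2 reads c2=1 → after 3×micro: -1 ⇒ (c0=-2, c1=0, c2=-1)
macro 2: S0 reads c1=0 → after 1×micro: 5; S1 reads c1=0 → after 2×micro: 0; S2 reads c2=-1 → after 3×micro: 1 ⇒ (c0=5, c1=0, c2=1)
macro 3: S0 reads c1=0 → after 1×micro: 5; S1 reads c1=0 → after 2×micro: 0; S2 reads c2=1 → after 3×micro: -1 ⇒ (c0=5, c1=0, c2=-1)
macro 4: S0 reads c1=0 → after 1×micro: 5; S1 reads c1=0 → after 2×micro: 0; S2 reads c2=-1 → after 3×micro: 1 ⇒ (c0=5, c1=0, c2=1)

c0 at macro-step 2 = 5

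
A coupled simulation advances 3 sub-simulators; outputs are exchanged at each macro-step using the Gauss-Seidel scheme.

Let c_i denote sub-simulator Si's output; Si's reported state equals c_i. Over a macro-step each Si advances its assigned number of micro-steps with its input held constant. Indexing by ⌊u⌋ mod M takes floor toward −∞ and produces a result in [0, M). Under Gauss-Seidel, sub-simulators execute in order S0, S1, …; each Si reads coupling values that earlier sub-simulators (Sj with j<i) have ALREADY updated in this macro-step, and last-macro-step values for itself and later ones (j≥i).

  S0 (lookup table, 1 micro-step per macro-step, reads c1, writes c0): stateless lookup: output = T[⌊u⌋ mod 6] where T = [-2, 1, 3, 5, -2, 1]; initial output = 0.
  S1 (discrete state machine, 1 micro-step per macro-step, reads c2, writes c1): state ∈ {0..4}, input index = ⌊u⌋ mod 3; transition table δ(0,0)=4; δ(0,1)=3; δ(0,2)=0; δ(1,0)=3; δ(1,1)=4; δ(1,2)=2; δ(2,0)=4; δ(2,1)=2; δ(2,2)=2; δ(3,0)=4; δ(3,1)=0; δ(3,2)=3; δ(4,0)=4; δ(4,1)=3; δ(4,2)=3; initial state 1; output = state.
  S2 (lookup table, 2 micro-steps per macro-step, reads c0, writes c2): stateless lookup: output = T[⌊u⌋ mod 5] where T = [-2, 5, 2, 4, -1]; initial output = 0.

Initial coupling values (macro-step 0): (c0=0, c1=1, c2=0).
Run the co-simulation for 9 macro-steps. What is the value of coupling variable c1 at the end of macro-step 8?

macro 1: S0 reads c1=1 → after 1×micro: 1; S1 reads c2=0 → after 1×micro: 3; S2 reads c0=1 → after 2×micro: 5 ⇒ (c0=1, c1=3, c2=5)
macro 2: S0 reads c1=3 → after 1×micro: 5; S1 reads c2=5 → after 1×micro: 3; S2 reads c0=5 → after 2×micro: -2 ⇒ (c0=5, c1=3, c2=-2)
macro 3: S0 reads c1=3 → after 1×micro: 5; S1 reads c2=-2 → after 1×micro: 0; S2 reads c0=5 → after 2×micro: -2 ⇒ (c0=5, c1=0, c2=-2)
macro 4: S0 reads c1=0 → after 1×micro: -2; S1 reads c2=-2 → after 1×micro: 3; S2 reads c0=-2 → after 2×micro: 4 ⇒ (c0=-2, c1=3, c2=4)
macro 5: S0 reads c1=3 → after 1×micro: 5; S1 reads c2=4 → after 1×micro: 0; S2 reads c0=5 → after 2×micro: -2 ⇒ (c0=5, c1=0, c2=-2)
macro 6: S0 reads c1=0 → after 1×micro: -2; S1 reads c2=-2 → after 1×micro: 3; S2 reads c0=-2 → after 2×micro: 4 ⇒ (c0=-2, c1=3, c2=4)
macro 7: S0 reads c1=3 → after 1×micro: 5; S1 reads c2=4 → after 1×micro: 0; S2 reads c0=5 → after 2×micro: -2 ⇒ (c0=5, c1=0, c2=-2)
macro 8: S0 reads c1=0 → after 1×micro: -2; S1 reads c2=-2 → after 1×micro: 3; S2 reads c0=-2 → after 2×micro: 4 ⇒ (c0=-2, c1=3, c2=4)
macro 9: S0 reads c1=3 → after 1×micro: 5; S1 reads c2=4 → after 1×micro: 0; S2 reads c0=5 → after 2×micro: -2 ⇒ (c0=5, c1=0, c2=-2)

c1 at macro-step 8 = 3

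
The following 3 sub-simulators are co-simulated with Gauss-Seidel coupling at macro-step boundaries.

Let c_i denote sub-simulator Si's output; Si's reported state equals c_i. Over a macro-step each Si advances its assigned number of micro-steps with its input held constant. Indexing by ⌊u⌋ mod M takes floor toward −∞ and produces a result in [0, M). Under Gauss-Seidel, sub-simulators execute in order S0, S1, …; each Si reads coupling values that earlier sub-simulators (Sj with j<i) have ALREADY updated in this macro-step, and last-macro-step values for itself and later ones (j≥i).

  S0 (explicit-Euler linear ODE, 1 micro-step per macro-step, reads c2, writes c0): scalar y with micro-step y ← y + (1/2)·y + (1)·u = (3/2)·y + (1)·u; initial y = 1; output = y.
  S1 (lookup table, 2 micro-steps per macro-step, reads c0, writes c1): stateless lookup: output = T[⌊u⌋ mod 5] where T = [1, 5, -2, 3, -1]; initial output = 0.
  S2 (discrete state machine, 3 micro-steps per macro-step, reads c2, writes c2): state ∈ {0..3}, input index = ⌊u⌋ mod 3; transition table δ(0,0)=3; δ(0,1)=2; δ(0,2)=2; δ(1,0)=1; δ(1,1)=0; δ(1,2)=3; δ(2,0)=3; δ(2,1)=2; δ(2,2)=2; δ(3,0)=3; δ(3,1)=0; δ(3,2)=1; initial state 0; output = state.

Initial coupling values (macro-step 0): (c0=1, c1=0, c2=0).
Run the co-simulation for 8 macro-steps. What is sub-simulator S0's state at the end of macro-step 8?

S0 state at macro-step 8 = 31269/256

macro 1: S0 reads c2=0 → after 1×micro: 3/2; S1 reads c0=3/2 → after 2×micro: 5; S2 reads c2=0 → after 3×micro: 3 ⇒ (c0=3/2, c1=5, c2=3)
macro 2: S0 reads c2=3 → after 1×micro: 21/4; S1 reads c0=21/4 → after 2×micro: 1; S2 reads c2=3 → after 3×micro: 3 ⇒ (c0=21/4, c1=1, c2=3)
macro 3: S0 reads c2=3 → after 1×micro: 87/8; S1 reads c0=87/8 → after 2×micro: 1; S2 reads c2=3 → after 3×micro: 3 ⇒ (c0=87/8, c1=1, c2=3)
macro 4: S0 reads c2=3 → after 1×micro: 309/16; S1 reads c0=309/16 → after 2×micro: -1; S2 reads c2=3 → after 3×micro: 3 ⇒ (c0=309/16, c1=-1, c2=3)
macro 5: S0 reads c2=3 → after 1×micro: 1023/32; S1 reads c0=1023/32 → after 2×micro: 5; S2 reads c2=3 → after 3×micro: 3 ⇒ (c0=1023/32, c1=5, c2=3)
macro 6: S0 reads c2=3 → after 1×micro: 3261/64; S1 reads c0=3261/64 → after 2×micro: 1; S2 reads c2=3 → after 3×micro: 3 ⇒ (c0=3261/64, c1=1, c2=3)
macro 7: S0 reads c2=3 → after 1×micro: 10167/128; S1 reads c0=10167/128 → after 2×micro: -1; S2 reads c2=3 → after 3×micro: 3 ⇒ (c0=10167/128, c1=-1, c2=3)
macro 8: S0 reads c2=3 → after 1×micro: 31269/256; S1 reads c0=31269/256 → after 2×micro: -2; S2 reads c2=3 → after 3×micro: 3 ⇒ (c0=31269/256, c1=-2, c2=3)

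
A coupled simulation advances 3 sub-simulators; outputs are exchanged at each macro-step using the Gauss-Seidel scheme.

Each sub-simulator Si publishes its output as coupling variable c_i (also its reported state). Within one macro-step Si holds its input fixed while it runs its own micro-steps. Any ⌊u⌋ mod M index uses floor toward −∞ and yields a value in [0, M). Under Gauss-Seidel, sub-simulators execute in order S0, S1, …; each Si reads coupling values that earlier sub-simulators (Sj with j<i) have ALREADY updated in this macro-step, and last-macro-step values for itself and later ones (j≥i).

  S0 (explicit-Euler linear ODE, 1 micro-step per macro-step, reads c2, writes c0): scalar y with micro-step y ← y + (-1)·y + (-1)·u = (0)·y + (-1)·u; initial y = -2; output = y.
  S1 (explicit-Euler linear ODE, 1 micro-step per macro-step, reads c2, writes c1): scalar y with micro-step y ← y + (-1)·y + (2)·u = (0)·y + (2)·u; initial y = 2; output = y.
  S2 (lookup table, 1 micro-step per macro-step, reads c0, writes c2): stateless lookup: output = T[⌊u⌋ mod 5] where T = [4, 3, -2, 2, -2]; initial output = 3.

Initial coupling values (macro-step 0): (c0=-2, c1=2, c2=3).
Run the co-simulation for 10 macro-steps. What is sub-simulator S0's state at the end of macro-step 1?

S0 state at macro-step 1 = -3

macro 1: S0 reads c2=3 → after 1×micro: -3; S1 reads c2=3 → after 1×micro: 6; S2 reads c0=-3 → after 1×micro: -2 ⇒ (c0=-3, c1=6, c2=-2)
macro 2: S0 reads c2=-2 → after 1×micro: 2; S1 reads c2=-2 → after 1×micro: -4; S2 reads c0=2 → after 1×micro: -2 ⇒ (c0=2, c1=-4, c2=-2)
macro 3: S0 reads c2=-2 → after 1×micro: 2; S1 reads c2=-2 → after 1×micro: -4; S2 reads c0=2 → after 1×micro: -2 ⇒ (c0=2, c1=-4, c2=-2)
macro 4: S0 reads c2=-2 → after 1×micro: 2; S1 reads c2=-2 → after 1×micro: -4; S2 reads c0=2 → after 1×micro: -2 ⇒ (c0=2, c1=-4, c2=-2)
macro 5: S0 reads c2=-2 → after 1×micro: 2; S1 reads c2=-2 → after 1×micro: -4; S2 reads c0=2 → after 1×micro: -2 ⇒ (c0=2, c1=-4, c2=-2)
macro 6: S0 reads c2=-2 → after 1×micro: 2; S1 reads c2=-2 → after 1×micro: -4; S2 reads c0=2 → after 1×micro: -2 ⇒ (c0=2, c1=-4, c2=-2)
macro 7: S0 reads c2=-2 → after 1×micro: 2; S1 reads c2=-2 → after 1×micro: -4; S2 reads c0=2 → after 1×micro: -2 ⇒ (c0=2, c1=-4, c2=-2)
macro 8: S0 reads c2=-2 → after 1×micro: 2; S1 reads c2=-2 → after 1×micro: -4; S2 reads c0=2 → after 1×micro: -2 ⇒ (c0=2, c1=-4, c2=-2)
macro 9: S0 reads c2=-2 → after 1×micro: 2; S1 reads c2=-2 → after 1×micro: -4; S2 reads c0=2 → after 1×micro: -2 ⇒ (c0=2, c1=-4, c2=-2)
macro 10: S0 reads c2=-2 → after 1×micro: 2; S1 reads c2=-2 → after 1×micro: -4; S2 reads c0=2 → after 1×micro: -2 ⇒ (c0=2, c1=-4, c2=-2)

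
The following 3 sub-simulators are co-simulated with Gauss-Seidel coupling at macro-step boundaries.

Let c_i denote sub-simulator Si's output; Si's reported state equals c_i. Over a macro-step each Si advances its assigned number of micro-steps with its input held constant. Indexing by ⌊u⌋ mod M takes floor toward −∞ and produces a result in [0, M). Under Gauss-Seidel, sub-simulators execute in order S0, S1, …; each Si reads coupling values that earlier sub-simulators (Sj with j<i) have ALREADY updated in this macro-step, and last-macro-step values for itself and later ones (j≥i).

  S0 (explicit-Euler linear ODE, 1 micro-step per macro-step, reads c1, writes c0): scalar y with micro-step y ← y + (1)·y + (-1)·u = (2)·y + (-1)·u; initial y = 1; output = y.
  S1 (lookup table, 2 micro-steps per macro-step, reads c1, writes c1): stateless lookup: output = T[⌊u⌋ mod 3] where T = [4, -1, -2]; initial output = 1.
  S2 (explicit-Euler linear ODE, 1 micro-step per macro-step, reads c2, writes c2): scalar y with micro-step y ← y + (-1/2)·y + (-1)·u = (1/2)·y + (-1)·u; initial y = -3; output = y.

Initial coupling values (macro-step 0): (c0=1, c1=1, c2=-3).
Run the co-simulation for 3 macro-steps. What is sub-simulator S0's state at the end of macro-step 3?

macro 1: S0 reads c1=1 → after 1×micro: 1; S1 reads c1=1 → after 2×micro: -1; S2 reads c2=-3 → after 1×micro: 3/2 ⇒ (c0=1, c1=-1, c2=3/2)
macro 2: S0 reads c1=-1 → after 1×micro: 3; S1 reads c1=-1 → after 2×micro: -2; S2 reads c2=3/2 → after 1×micro: -3/4 ⇒ (c0=3, c1=-2, c2=-3/4)
macro 3: S0 reads c1=-2 → after 1×micro: 8; S1 reads c1=-2 → after 2×micro: -1; S2 reads c2=-3/4 → after 1×micro: 3/8 ⇒ (c0=8, c1=-1, c2=3/8)

S0 state at macro-step 3 = 8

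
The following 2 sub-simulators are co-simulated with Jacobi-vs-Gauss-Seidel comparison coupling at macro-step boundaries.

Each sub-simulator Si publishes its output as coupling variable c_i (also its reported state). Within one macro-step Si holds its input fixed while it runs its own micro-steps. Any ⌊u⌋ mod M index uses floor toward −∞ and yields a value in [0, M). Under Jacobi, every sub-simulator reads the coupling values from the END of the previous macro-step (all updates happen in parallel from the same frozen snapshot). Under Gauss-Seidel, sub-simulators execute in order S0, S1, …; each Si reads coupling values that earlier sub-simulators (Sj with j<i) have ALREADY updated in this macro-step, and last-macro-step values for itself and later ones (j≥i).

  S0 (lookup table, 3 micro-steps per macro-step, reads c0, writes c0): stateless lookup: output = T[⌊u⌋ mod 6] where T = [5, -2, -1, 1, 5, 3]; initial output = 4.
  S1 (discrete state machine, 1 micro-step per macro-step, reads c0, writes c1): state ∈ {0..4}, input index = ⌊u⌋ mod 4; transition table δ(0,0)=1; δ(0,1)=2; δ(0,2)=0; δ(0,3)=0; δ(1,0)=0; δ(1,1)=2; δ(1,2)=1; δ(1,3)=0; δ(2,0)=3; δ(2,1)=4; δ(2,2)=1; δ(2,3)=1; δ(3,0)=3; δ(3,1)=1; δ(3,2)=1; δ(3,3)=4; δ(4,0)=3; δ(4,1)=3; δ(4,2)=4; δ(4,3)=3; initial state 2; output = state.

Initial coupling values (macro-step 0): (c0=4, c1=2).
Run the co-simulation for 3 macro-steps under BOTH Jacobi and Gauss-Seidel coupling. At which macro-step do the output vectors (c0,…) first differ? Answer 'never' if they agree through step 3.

first divergence at macro-step: 1

[Jacobi] macro 1: S0 reads c0=4 → after 3×micro: 5; S1 reads c0=4 → after 1×micro: 3 ⇒ (c0=5, c1=3)
[Jacobi] macro 2: S0 reads c0=5 → after 3×micro: 3; S1 reads c0=5 → after 1×micro: 1 ⇒ (c0=3, c1=1)
[Jacobi] macro 3: S0 reads c0=3 → after 3×micro: 1; S1 reads c0=3 → after 1×micro: 0 ⇒ (c0=1, c1=0)
[Gauss-Seidel] macro 1: S0 reads c0=4 → after 3×micro: 5; S1 reads c0=5 → after 1×micro: 4 ⇒ (c0=5, c1=4)
[Gauss-Seidel] macro 2: S0 reads c0=5 → after 3×micro: 3; S1 reads c0=3 → after 1×micro: 3 ⇒ (c0=3, c1=3)
[Gauss-Seidel] macro 3: S0 reads c0=3 → after 3×micro: 1; S1 reads c0=1 → after 1×micro: 1 ⇒ (c0=1, c1=1)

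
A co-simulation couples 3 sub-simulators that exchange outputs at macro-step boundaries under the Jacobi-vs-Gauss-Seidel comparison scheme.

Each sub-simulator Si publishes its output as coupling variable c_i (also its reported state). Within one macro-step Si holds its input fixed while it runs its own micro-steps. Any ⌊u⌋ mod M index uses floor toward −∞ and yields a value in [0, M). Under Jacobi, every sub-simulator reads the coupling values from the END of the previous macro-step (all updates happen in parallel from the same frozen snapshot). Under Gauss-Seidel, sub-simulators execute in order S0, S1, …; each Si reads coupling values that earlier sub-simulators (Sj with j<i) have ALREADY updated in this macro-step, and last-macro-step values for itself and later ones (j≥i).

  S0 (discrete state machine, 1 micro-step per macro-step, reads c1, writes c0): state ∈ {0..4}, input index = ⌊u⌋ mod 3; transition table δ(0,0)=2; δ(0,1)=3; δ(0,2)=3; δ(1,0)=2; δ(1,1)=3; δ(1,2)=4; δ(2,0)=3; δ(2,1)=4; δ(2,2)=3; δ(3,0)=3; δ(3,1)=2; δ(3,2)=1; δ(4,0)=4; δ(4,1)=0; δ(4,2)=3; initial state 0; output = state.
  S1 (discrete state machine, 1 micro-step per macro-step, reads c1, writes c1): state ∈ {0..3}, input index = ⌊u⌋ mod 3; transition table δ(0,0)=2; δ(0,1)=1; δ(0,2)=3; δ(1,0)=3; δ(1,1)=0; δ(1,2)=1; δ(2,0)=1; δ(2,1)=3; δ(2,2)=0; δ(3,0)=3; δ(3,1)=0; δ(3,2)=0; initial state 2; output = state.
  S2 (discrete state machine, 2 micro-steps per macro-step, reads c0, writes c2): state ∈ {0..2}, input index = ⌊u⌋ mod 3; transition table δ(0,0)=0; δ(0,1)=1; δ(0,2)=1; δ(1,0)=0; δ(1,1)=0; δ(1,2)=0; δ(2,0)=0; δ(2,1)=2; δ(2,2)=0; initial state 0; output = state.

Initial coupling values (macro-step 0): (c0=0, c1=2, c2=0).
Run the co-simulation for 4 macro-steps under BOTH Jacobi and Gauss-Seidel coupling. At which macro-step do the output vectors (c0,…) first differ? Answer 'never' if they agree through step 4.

first divergence at macro-step: never

[Jacobi] macro 1: S0 reads c1=2 → after 1×micro: 3; S1 reads c1=2 → after 1×micro: 0; S2 reads c0=0 → after 2×micro: 0 ⇒ (c0=3, c1=0, c2=0)
[Jacobi] macro 2: S0 reads c1=0 → after 1×micro: 3; S1 reads c1=0 → after 1×micro: 2; S2 reads c0=3 → after 2×micro: 0 ⇒ (c0=3, c1=2, c2=0)
[Jacobi] macro 3: S0 reads c1=2 → after 1×micro: 1; S1 reads c1=2 → after 1×micro: 0; S2 reads c0=3 → after 2×micro: 0 ⇒ (c0=1, c1=0, c2=0)
[Jacobi] macro 4: S0 reads c1=0 → after 1×micro: 2; S1 reads c1=0 → after 1×micro: 2; S2 reads c0=1 → after 2×micro: 0 ⇒ (c0=2, c1=2, c2=0)
[Gauss-Seidel] macro 1: S0 reads c1=2 → after 1×micro: 3; S1 reads c1=2 → after 1×micro: 0; S2 reads c0=3 → after 2×micro: 0 ⇒ (c0=3, c1=0, c2=0)
[Gauss-Seidel] macro 2: S0 reads c1=0 → after 1×micro: 3; S1 reads c1=0 → after 1×micro: 2; S2 reads c0=3 → after 2×micro: 0 ⇒ (c0=3, c1=2, c2=0)
[Gauss-Seidel] macro 3: S0 reads c1=2 → after 1×micro: 1; S1 reads c1=2 → after 1×micro: 0; S2 reads c0=1 → after 2×micro: 0 ⇒ (c0=1, c1=0, c2=0)
[Gauss-Seidel] macro 4: S0 reads c1=0 → after 1×micro: 2; S1 reads c1=0 → after 1×micro: 2; S2 reads c0=2 → after 2×micro: 0 ⇒ (c0=2, c1=2, c2=0)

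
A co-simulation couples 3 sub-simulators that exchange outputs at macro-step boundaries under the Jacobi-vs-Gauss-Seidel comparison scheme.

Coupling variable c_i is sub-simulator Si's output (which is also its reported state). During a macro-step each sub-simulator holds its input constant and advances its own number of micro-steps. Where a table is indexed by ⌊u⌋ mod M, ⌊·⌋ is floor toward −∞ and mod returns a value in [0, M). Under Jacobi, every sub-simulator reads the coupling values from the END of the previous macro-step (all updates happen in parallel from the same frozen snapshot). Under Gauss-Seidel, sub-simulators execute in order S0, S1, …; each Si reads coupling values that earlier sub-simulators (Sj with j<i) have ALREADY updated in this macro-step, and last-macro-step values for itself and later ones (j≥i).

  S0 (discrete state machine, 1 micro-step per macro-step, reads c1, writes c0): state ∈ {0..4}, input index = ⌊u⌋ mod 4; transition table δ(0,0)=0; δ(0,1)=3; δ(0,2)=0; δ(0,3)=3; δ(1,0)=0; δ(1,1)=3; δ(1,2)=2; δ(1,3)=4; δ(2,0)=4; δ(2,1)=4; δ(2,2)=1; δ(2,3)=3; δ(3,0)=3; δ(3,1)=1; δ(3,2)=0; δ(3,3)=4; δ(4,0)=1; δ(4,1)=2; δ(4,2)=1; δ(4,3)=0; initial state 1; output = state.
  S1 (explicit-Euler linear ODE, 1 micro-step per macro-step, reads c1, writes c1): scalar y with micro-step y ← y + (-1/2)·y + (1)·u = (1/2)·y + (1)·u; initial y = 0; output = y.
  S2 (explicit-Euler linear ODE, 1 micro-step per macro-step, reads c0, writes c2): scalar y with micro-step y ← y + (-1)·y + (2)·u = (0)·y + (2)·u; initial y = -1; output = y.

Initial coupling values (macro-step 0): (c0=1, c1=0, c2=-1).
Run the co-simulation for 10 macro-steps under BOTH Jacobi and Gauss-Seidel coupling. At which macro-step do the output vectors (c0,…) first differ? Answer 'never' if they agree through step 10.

first divergence at macro-step: 1

[Jacobi] macro 1: S0 reads c1=0 → after 1×micro: 0; S1 reads c1=0 → after 1×micro: 0; S2 reads c0=1 → after 1×micro: 2 ⇒ (c0=0, c1=0, c2=2)
[Jacobi] macro 2: S0 reads c1=0 → after 1×micro: 0; S1 reads c1=0 → after 1×micro: 0; S2 reads c0=0 → after 1×micro: 0 ⇒ (c0=0, c1=0, c2=0)
[Jacobi] macro 3: S0 reads c1=0 → after 1×micro: 0; S1 reads c1=0 → after 1×micro: 0; S2 reads c0=0 → after 1×micro: 0 ⇒ (c0=0, c1=0, c2=0)
[Jacobi] macro 4: S0 reads c1=0 → after 1×micro: 0; S1 reads c1=0 → after 1×micro: 0; S2 reads c0=0 → after 1×micro: 0 ⇒ (c0=0, c1=0, c2=0)
[Jacobi] macro 5: S0 reads c1=0 → after 1×micro: 0; S1 reads c1=0 → after 1×micro: 0; S2 reads c0=0 → after 1×micro: 0 ⇒ (c0=0, c1=0, c2=0)
[Jacobi] macro 6: S0 reads c1=0 → after 1×micro: 0; S1 reads c1=0 → after 1×micro: 0; S2 reads c0=0 → after 1×micro: 0 ⇒ (c0=0, c1=0, c2=0)
[Jacobi] macro 7: S0 reads c1=0 → after 1×micro: 0; S1 reads c1=0 → after 1×micro: 0; S2 reads c0=0 → after 1×micro: 0 ⇒ (c0=0, c1=0, c2=0)
[Jacobi] macro 8: S0 reads c1=0 → after 1×micro: 0; S1 reads c1=0 → after 1×micro: 0; S2 reads c0=0 → after 1×micro: 0 ⇒ (c0=0, c1=0, c2=0)
[Jacobi] macro 9: S0 reads c1=0 → after 1×micro: 0; S1 reads c1=0 → after 1×micro: 0; S2 reads c0=0 → after 1×micro: 0 ⇒ (c0=0, c1=0, c2=0)
[Jacobi] macro 10: S0 reads c1=0 → after 1×micro: 0; S1 reads c1=0 → after 1×micro: 0; S2 reads c0=0 → after 1×micro: 0 ⇒ (c0=0, c1=0, c2=0)
[Gauss-Seidel] macro 1: S0 reads c1=0 → after 1×micro: 0; S1 reads c1=0 → after 1×micro: 0; S2 reads c0=0 → after 1×micro: 0 ⇒ (c0=0, c1=0, c2=0)
[Gauss-Seidel] macro 2: S0 reads c1=0 → after 1×micro: 0; S1 reads c1=0 → after 1×micro: 0; S2 reads c0=0 → after 1×micro: 0 ⇒ (c0=0, c1=0, c2=0)
[Gauss-Seidel] macro 3: S0 reads c1=0 → after 1×micro: 0; S1 reads c1=0 → after 1×micro: 0; S2 reads c0=0 → after 1×micro: 0 ⇒ (c0=0, c1=0, c2=0)
[Gauss-Seidel] macro 4: S0 reads c1=0 → after 1×micro: 0; S1 reads c1=0 → after 1×micro: 0; S2 reads c0=0 → after 1×micro: 0 ⇒ (c0=0, c1=0, c2=0)
[Gauss-Seidel] macro 5: S0 reads c1=0 → after 1×micro: 0; S1 reads c1=0 → after 1×micro: 0; S2 reads c0=0 → after 1×micro: 0 ⇒ (c0=0, c1=0, c2=0)
[Gauss-Seidel] macro 6: S0 reads c1=0 → after 1×micro: 0; S1 reads c1=0 → after 1×micro: 0; S2 reads c0=0 → after 1×micro: 0 ⇒ (c0=0, c1=0, c2=0)
[Gauss-Seidel] macro 7: S0 reads c1=0 → after 1×micro: 0; S1 reads c1=0 → after 1×micro: 0; S2 reads c0=0 → after 1×micro: 0 ⇒ (c0=0, c1=0, c2=0)
[Gauss-Seidel] macro 8: S0 reads c1=0 → after 1×micro: 0; S1 reads c1=0 → after 1×micro: 0; S2 reads c0=0 → after 1×micro: 0 ⇒ (c0=0, c1=0, c2=0)
[Gauss-Seidel] macro 9: S0 reads c1=0 → after 1×micro: 0; S1 reads c1=0 → after 1×micro: 0; S2 reads c0=0 → after 1×micro: 0 ⇒ (c0=0, c1=0, c2=0)
[Gauss-Seidel] macro 10: S0 reads c1=0 → after 1×micro: 0; S1 reads c1=0 → after 1×micro: 0; S2 reads c0=0 → after 1×micro: 0 ⇒ (c0=0, c1=0, c2=0)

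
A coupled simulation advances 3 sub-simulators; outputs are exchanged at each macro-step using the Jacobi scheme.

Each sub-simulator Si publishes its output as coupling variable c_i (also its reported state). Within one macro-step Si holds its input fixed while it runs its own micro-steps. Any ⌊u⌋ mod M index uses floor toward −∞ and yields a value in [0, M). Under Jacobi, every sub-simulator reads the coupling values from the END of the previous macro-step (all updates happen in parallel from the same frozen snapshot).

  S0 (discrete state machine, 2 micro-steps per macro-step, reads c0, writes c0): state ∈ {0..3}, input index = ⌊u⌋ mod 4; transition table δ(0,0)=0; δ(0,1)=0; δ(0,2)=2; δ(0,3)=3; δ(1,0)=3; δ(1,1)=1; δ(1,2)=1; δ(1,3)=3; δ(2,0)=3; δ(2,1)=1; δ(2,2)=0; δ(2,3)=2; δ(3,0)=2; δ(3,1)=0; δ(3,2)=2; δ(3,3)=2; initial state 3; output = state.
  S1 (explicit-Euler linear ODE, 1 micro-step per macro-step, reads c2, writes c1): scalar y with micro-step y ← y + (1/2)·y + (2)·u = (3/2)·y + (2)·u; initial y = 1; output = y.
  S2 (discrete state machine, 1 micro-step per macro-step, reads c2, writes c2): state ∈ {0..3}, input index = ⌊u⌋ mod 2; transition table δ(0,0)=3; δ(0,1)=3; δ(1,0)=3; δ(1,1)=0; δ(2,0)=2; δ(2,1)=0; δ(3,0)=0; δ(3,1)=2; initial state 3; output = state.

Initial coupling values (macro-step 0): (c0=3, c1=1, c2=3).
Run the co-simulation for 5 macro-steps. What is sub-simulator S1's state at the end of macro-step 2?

S1 state at macro-step 2 = 61/4

macro 1: S0 reads c0=3 → after 2×micro: 2; S1 reads c2=3 → after 1×micro: 15/2; S2 reads c2=3 → after 1×micro: 2 ⇒ (c0=2, c1=15/2, c2=2)
macro 2: S0 reads c0=2 → after 2×micro: 2; S1 reads c2=2 → after 1×micro: 61/4; S2 reads c2=2 → after 1×micro: 2 ⇒ (c0=2, c1=61/4, c2=2)
macro 3: S0 reads c0=2 → after 2×micro: 2; S1 reads c2=2 → after 1×micro: 215/8; S2 reads c2=2 → after 1×micro: 2 ⇒ (c0=2, c1=215/8, c2=2)
macro 4: S0 reads c0=2 → after 2×micro: 2; S1 reads c2=2 → after 1×micro: 709/16; S2 reads c2=2 → after 1×micro: 2 ⇒ (c0=2, c1=709/16, c2=2)
macro 5: S0 reads c0=2 → after 2×micro: 2; S1 reads c2=2 → after 1×micro: 2255/32; S2 reads c2=2 → after 1×micro: 2 ⇒ (c0=2, c1=2255/32, c2=2)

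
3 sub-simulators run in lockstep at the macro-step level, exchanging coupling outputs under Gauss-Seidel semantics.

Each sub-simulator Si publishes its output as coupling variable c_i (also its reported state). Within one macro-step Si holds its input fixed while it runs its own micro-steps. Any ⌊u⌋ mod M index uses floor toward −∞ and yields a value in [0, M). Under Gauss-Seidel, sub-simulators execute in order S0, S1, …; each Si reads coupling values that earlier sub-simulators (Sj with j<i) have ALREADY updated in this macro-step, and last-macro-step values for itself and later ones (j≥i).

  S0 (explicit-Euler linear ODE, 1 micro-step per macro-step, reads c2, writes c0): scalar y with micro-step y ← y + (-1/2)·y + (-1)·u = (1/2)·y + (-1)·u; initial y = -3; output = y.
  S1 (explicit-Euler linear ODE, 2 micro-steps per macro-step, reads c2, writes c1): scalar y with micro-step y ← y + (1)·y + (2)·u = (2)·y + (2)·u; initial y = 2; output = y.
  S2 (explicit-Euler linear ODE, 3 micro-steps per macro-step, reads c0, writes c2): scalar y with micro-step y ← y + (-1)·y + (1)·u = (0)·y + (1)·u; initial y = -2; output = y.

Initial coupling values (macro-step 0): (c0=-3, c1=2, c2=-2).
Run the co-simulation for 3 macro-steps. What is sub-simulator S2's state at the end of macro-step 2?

S2 state at macro-step 2 = -1/4

macro 1: S0 reads c2=-2 → after 1×micro: 1/2; S1 reads c2=-2 → after 2×micro: -4; S2 reads c0=1/2 → after 3×micro: 1/2 ⇒ (c0=1/2, c1=-4, c2=1/2)
macro 2: S0 reads c2=1/2 → after 1×micro: -1/4; S1 reads c2=1/2 → after 2×micro: -13; S2 reads c0=-1/4 → after 3×micro: -1/4 ⇒ (c0=-1/4, c1=-13, c2=-1/4)
macro 3: S0 reads c2=-1/4 → after 1×micro: 1/8; S1 reads c2=-1/4 → after 2×micro: -107/2; S2 reads c0=1/8 → after 3×micro: 1/8 ⇒ (c0=1/8, c1=-107/2, c2=1/8)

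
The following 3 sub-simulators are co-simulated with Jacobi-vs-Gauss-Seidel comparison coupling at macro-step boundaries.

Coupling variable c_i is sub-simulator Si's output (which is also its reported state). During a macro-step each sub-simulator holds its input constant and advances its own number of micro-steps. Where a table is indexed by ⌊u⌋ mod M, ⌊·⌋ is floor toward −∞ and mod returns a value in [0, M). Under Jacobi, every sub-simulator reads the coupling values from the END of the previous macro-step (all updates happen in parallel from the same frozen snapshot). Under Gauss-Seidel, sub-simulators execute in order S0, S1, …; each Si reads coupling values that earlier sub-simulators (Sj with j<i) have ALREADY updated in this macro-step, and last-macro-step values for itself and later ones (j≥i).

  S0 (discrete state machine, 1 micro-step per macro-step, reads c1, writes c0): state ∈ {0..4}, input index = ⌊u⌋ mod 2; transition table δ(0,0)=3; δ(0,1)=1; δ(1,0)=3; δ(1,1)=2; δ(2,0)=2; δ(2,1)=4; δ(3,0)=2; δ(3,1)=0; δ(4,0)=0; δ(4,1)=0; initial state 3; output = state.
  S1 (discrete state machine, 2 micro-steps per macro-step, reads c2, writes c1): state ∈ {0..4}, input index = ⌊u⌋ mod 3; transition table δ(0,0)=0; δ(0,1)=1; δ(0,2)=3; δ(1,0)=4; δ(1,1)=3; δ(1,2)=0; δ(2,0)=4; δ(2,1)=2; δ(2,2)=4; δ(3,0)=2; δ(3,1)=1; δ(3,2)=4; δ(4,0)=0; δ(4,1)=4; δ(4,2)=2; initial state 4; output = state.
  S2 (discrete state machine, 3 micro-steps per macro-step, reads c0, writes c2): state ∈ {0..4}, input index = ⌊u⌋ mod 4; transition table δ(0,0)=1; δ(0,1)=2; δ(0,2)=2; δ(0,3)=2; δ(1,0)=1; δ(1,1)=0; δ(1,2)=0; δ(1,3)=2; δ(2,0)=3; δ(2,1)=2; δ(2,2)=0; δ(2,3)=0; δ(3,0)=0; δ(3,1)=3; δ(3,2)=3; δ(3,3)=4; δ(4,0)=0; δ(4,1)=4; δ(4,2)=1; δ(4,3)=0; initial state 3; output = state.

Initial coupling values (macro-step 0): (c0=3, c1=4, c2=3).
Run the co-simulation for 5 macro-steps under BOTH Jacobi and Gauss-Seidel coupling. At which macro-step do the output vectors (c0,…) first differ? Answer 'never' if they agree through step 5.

first divergence at macro-step: 1

[Jacobi] macro 1: S0 reads c1=4 → after 1×micro: 2; S1 reads c2=3 → after 2×micro: 0; S2 reads c0=3 → after 3×micro: 2 ⇒ (c0=2, c1=0, c2=2)
[Jacobi] macro 2: S0 reads c1=0 → after 1×micro: 2; S1 reads c2=2 → after 2×micro: 4; S2 reads c0=2 → after 3×micro: 0 ⇒ (c0=2, c1=4, c2=0)
[Jacobi] macro 3: S0 reads c1=4 → after 1×micro: 2; S1 reads c2=0 → after 2×micro: 0; S2 reads c0=2 → after 3×micro: 2 ⇒ (c0=2, c1=0, c2=2)
[Jacobi] macro 4: S0 reads c1=0 → after 1×micro: 2; S1 reads c2=2 → after 2×micro: 4; S2 reads c0=2 → after 3×micro: 0 ⇒ (c0=2, c1=4, c2=0)
[Jacobi] macro 5: S0 reads c1=4 → after 1×micro: 2; S1 reads c2=0 → after 2×micro: 0; S2 reads c0=2 → after 3×micro: 2 ⇒ (c0=2, c1=0, c2=2)
[Gauss-Seidel] macro 1: S0 reads c1=4 → after 1×micro: 2; S1 reads c2=3 → after 2×micro: 0; S2 reads c0=2 → after 3×micro: 3 ⇒ (c0=2, c1=0, c2=3)
[Gauss-Seidel] macro 2: S0 reads c1=0 → after 1×micro: 2; S1 reads c2=3 → after 2×micro: 0; S2 reads c0=2 → after 3×micro: 3 ⇒ (c0=2, c1=0, c2=3)
[Gauss-Seidel] macro 3: S0 reads c1=0 → after 1×micro: 2; S1 reads c2=3 → after 2×micro: 0; S2 reads c0=2 → after 3×micro: 3 ⇒ (c0=2, c1=0, c2=3)
[Gauss-Seidel] macro 4: S0 reads c1=0 → after 1×micro: 2; S1 reads c2=3 → after 2×micro: 0; S2 reads c0=2 → after 3×micro: 3 ⇒ (c0=2, c1=0, c2=3)
[Gauss-Seidel] macro 5: S0 reads c1=0 → after 1×micro: 2; S1 reads c2=3 → after 2×micro: 0; S2 reads c0=2 → after 3×micro: 3 ⇒ (c0=2, c1=0, c2=3)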